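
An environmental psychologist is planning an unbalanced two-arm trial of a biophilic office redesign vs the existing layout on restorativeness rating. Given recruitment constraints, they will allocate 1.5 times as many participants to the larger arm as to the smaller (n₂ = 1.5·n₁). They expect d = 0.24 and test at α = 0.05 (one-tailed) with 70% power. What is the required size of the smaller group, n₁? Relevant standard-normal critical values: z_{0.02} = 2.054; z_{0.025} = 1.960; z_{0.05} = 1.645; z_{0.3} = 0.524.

n₁ = 137

With allocation ratio k = n₂/n₁ = 1.5, Var(x̄₁−x̄₂) = σ²(1/n₁ + 1/(k·n₁)) = σ²·(k+1)/(k·n₁).
So n₁ = (1 + 1/k)·((z_{α} + z_β)/d)² = 1.667 × (2.169/0.24)².
n₁ = 1.667 × 81.68 = 136.1.
Round up: n₁ = 137, giving n₂ = ⌈1.5 × 137⌉ = ⌈205.5⌉ = 206.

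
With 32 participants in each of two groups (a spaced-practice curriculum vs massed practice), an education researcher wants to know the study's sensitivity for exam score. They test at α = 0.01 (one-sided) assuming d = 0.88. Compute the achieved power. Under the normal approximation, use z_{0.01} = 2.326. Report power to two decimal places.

power ≈ 0.88

For two equal groups, power = Φ(d·√(n/2) − z_{α}).
d·√(n/2) = 0.88 × √(32/2) = 0.88 × 4.000 = 3.520.
z_β = 3.520 − 2.326 = 1.194.
Power = Φ(1.194) = 0.884.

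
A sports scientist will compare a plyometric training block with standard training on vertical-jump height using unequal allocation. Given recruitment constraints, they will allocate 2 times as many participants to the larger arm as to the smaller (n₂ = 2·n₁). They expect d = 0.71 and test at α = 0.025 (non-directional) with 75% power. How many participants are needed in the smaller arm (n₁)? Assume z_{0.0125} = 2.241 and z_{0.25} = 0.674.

n₁ = 26

With allocation ratio k = n₂/n₁ = 2, Var(x̄₁−x̄₂) = σ²(1/n₁ + 1/(k·n₁)) = σ²·(k+1)/(k·n₁).
So n₁ = (1 + 1/k)·((z_{α/2} + z_β)/d)² = 1.500 × (2.915/0.71)².
n₁ = 1.500 × 16.86 = 25.3.
Round up: n₁ = 26, giving n₂ = 2 × 26 = 52.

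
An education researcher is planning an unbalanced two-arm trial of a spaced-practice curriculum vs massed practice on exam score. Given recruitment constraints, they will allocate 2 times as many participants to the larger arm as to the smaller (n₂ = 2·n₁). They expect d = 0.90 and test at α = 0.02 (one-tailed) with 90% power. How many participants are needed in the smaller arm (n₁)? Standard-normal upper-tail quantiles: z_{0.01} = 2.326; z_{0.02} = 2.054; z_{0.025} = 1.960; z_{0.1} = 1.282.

With allocation ratio k = n₂/n₁ = 2, Var(x̄₁−x̄₂) = σ²(1/n₁ + 1/(k·n₁)) = σ²·(k+1)/(k·n₁).
So n₁ = (1 + 1/k)·((z_{α} + z_β)/d)² = 1.500 × (3.336/0.90)².
n₁ = 1.500 × 13.74 = 20.6.
Round up: n₁ = 21, giving n₂ = 2 × 21 = 42.

n₁ = 21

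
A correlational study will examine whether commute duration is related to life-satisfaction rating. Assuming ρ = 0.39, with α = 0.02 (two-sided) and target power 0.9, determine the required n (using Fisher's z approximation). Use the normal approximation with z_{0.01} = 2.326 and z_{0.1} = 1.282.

n = 80

Fisher's z: C = ½·ln((1+r)/(1−r)) = ½·ln(2.2787) = 0.4118.
n = ((z_{α/2} + z_β)/C)² + 3.
(2.326 + 1.282) / 0.4118 = 3.608 / 0.4118 = 8.762.
n = 8.762² + 3 = 76.76 + 3 = 79.8.
Round up.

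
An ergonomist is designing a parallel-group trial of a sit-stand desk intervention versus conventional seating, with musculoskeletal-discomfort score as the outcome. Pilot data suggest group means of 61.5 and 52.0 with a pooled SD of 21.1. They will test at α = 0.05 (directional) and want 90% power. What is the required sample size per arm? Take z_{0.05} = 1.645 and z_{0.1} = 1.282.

Cohen's d = |M₁ − M₂| / SD_pooled = |61.5 − 52.0| / 21.1 = 9.5 / 21.1 = 0.450.
For two independent groups with equal n: n = 2·((z_{α} + z_β) / d)².
z_{α} + z_β = 1.645 + 1.282 = 2.927.
n = 2 × (2.927 / 0.450)² = 2 × 6.504² = 2 × 42.31 = 84.6.
Round up to the next whole participant.

n = 85 per group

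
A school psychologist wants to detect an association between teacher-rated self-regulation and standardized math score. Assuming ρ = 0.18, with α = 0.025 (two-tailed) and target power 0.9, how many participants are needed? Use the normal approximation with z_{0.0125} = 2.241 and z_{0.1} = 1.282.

n = 378

Fisher's z: C = ½·ln((1+r)/(1−r)) = ½·ln(1.4390) = 0.1820.
n = ((z_{α/2} + z_β)/C)² + 3.
(2.241 + 1.282) / 0.1820 = 3.523 / 0.1820 = 19.357.
n = 19.357² + 3 = 374.70 + 3 = 377.7.
Round up.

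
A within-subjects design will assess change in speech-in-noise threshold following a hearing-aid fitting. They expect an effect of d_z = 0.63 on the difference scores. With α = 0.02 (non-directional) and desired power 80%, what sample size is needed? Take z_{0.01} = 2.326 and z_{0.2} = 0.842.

n = 26 pairs

For a paired (one-sample on differences) test: n = ((z_{α/2} + z_β) / d)².
z_{α/2} + z_β = 2.326 + 0.842 = 3.168.
n = (3.168 / 0.63)² = 5.029² = 25.29.
Round up.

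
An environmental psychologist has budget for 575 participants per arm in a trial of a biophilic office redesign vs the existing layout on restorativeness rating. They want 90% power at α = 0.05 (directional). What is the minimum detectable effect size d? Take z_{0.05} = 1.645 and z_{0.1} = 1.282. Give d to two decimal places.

d_min ≈ 0.17

For two independent groups of n = 575 each: d_min = (z_{α} + z_β)·√(2/n).
z-sum = 1.645 + 1.282 = 2.927.
d_min = 2.927 × √(2/575) = 2.927 × 0.0590 = 0.173.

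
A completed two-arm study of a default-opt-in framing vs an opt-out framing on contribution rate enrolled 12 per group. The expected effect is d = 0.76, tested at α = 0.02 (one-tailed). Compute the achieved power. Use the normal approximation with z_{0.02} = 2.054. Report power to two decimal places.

power ≈ 0.42

For two equal groups, power = Φ(d·√(n/2) − z_{α}).
d·√(n/2) = 0.76 × √(12/2) = 0.76 × 2.449 = 1.862.
z_β = 1.862 − 2.054 = -0.192.
Power = Φ(-0.192) = 0.424.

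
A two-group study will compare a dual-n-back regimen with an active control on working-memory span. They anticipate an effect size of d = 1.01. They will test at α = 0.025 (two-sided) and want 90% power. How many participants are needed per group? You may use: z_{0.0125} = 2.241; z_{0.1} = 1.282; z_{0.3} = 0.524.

For two independent groups with equal n: n = 2·((z_{α/2} + z_β) / d)².
z_{α/2} + z_β = 2.241 + 1.282 = 3.523.
n = 2 × (3.523 / 1.01)² = 2 × 3.488² = 2 × 12.17 = 24.3.
Round up to the next whole participant.

n = 25 per group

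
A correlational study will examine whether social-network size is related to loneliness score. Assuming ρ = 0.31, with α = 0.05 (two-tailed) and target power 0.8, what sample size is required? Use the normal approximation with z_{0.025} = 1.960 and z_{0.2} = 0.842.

Fisher's z: C = ½·ln((1+r)/(1−r)) = ½·ln(1.8986) = 0.3205.
n = ((z_{α/2} + z_β)/C)² + 3.
(1.960 + 0.842) / 0.3205 = 2.802 / 0.3205 = 8.743.
n = 8.743² + 3 = 76.43 + 3 = 79.4.
Round up.

n = 80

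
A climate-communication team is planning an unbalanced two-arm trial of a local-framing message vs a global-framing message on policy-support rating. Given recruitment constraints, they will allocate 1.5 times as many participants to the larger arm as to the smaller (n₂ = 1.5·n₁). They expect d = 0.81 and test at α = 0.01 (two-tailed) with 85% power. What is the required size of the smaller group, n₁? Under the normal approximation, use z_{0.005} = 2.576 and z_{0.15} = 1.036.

n₁ = 34

With allocation ratio k = n₂/n₁ = 1.5, Var(x̄₁−x̄₂) = σ²(1/n₁ + 1/(k·n₁)) = σ²·(k+1)/(k·n₁).
So n₁ = (1 + 1/k)·((z_{α/2} + z_β)/d)² = 1.667 × (3.612/0.81)².
n₁ = 1.667 × 19.88 = 33.1.
Round up: n₁ = 34, giving n₂ = 1.5 × 34 = 51.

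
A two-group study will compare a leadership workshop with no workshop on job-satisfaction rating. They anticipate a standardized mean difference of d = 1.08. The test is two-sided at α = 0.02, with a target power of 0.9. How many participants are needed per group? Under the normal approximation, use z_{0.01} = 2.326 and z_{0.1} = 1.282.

n = 23 per group

For two independent groups with equal n: n = 2·((z_{α/2} + z_β) / d)².
z_{α/2} + z_β = 2.326 + 1.282 = 3.608.
n = 2 × (3.608 / 1.08)² = 2 × 3.341² = 2 × 11.16 = 22.3.
Round up to the next whole participant.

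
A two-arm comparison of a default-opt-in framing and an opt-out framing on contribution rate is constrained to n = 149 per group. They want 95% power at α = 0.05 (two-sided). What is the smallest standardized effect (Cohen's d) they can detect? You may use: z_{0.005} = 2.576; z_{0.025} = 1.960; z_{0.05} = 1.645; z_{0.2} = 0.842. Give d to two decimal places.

d_min ≈ 0.42

For two independent groups of n = 149 each: d_min = (z_{α/2} + z_β)·√(2/n).
z-sum = 1.960 + 1.645 = 3.605.
d_min = 3.605 × √(2/149) = 3.605 × 0.1159 = 0.418.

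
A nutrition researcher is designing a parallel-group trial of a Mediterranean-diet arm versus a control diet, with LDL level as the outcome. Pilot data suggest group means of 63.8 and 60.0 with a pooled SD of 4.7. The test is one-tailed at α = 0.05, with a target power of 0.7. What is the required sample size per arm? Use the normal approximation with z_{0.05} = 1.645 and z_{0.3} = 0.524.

Cohen's d = |M₁ − M₂| / SD_pooled = |63.8 − 60.0| / 4.7 = 3.8 / 4.7 = 0.809.
For two independent groups with equal n: n = 2·((z_{α} + z_β) / d)².
z_{α} + z_β = 1.645 + 0.524 = 2.169.
n = 2 × (2.169 / 0.809)² = 2 × 2.681² = 2 × 7.19 = 14.4.
Round up to the next whole participant.

n = 15 per group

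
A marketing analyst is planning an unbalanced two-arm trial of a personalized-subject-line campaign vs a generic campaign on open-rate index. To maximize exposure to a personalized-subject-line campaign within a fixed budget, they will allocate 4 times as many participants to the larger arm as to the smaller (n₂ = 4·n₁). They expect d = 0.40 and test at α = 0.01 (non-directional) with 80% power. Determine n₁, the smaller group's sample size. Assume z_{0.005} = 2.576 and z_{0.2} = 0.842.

n₁ = 92

With allocation ratio k = n₂/n₁ = 4, Var(x̄₁−x̄₂) = σ²(1/n₁ + 1/(k·n₁)) = σ²·(k+1)/(k·n₁).
So n₁ = (1 + 1/k)·((z_{α/2} + z_β)/d)² = 1.250 × (3.418/0.40)².
n₁ = 1.250 × 73.02 = 91.3.
Round up: n₁ = 92, giving n₂ = 4 × 92 = 368.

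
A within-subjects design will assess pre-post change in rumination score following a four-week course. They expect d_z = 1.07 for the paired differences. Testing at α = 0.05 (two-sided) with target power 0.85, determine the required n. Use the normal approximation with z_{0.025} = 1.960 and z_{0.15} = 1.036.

n = 8 pairs

For a paired (one-sample on differences) test: n = ((z_{α/2} + z_β) / d)².
z_{α/2} + z_β = 1.960 + 1.036 = 2.996.
n = (2.996 / 1.07)² = 2.800² = 7.84.
Round up.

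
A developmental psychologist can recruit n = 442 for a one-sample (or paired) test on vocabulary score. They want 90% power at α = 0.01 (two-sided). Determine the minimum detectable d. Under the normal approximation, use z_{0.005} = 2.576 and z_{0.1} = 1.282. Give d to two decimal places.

For a single sample (or paired design) of n = 442: d_min = (z_{α/2} + z_β)/√n.
z-sum = 2.576 + 1.282 = 3.858.
d_min = 3.858 / √442 = 3.858 / 21.024 = 0.184.

d_min ≈ 0.18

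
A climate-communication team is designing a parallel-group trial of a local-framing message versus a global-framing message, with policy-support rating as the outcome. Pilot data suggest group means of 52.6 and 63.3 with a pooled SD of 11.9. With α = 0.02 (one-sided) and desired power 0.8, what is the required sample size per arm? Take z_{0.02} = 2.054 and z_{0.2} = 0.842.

n = 21 per group

Cohen's d = |M₁ − M₂| / SD_pooled = |52.6 − 63.3| / 11.9 = 10.7 / 11.9 = 0.899.
For two independent groups with equal n: n = 2·((z_{α} + z_β) / d)².
z_{α} + z_β = 2.054 + 0.842 = 2.896.
n = 2 × (2.896 / 0.899)² = 2 × 3.221² = 2 × 10.38 = 20.8.
Round up to the next whole participant.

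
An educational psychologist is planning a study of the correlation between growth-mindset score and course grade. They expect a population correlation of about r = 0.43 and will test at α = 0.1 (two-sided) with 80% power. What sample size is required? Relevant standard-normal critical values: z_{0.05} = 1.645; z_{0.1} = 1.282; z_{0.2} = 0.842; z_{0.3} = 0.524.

Fisher's z: C = ½·ln((1+r)/(1−r)) = ½·ln(2.5088) = 0.4599.
n = ((z_{α/2} + z_β)/C)² + 3.
(1.645 + 0.842) / 0.4599 = 2.487 / 0.4599 = 5.408.
n = 5.408² + 3 = 29.24 + 3 = 32.2.
Round up.

n = 33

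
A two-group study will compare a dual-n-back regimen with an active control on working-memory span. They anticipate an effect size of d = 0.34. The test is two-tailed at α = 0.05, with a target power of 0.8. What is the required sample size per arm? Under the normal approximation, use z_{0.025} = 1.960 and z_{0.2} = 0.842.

n = 136 per group

For two independent groups with equal n: n = 2·((z_{α/2} + z_β) / d)².
z_{α/2} + z_β = 1.960 + 0.842 = 2.802.
n = 2 × (2.802 / 0.34)² = 2 × 8.241² = 2 × 67.92 = 135.8.
Round up to the next whole participant.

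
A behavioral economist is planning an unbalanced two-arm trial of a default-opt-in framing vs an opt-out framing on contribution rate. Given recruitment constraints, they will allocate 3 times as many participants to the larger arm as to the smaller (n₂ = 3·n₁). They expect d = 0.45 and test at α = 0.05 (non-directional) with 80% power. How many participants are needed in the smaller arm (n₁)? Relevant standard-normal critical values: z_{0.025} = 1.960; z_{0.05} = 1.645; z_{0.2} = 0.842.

With allocation ratio k = n₂/n₁ = 3, Var(x̄₁−x̄₂) = σ²(1/n₁ + 1/(k·n₁)) = σ²·(k+1)/(k·n₁).
So n₁ = (1 + 1/k)·((z_{α/2} + z_β)/d)² = 1.333 × (2.802/0.45)².
n₁ = 1.333 × 38.77 = 51.7.
Round up: n₁ = 52, giving n₂ = 3 × 52 = 156.

n₁ = 52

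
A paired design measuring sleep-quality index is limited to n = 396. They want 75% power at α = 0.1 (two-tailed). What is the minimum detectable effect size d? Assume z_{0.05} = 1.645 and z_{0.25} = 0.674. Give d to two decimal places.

d_min ≈ 0.12

For a single sample (or paired design) of n = 396: d_min = (z_{α/2} + z_β)/√n.
z-sum = 1.645 + 0.674 = 2.319.
d_min = 2.319 / √396 = 2.319 / 19.900 = 0.117.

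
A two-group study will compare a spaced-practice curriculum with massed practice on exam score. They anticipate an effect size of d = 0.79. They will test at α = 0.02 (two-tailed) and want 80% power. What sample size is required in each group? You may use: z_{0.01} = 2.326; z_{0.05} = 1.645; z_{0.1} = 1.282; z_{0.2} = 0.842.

For two independent groups with equal n: n = 2·((z_{α/2} + z_β) / d)².
z_{α/2} + z_β = 2.326 + 0.842 = 3.168.
n = 2 × (3.168 / 0.79)² = 2 × 4.010² = 2 × 16.08 = 32.2.
Round up to the next whole participant.

n = 33 per group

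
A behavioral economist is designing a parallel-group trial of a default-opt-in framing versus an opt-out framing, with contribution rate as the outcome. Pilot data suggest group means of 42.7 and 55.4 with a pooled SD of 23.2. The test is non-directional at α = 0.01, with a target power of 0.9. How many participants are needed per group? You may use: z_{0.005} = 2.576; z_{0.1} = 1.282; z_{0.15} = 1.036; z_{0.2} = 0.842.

Cohen's d = |M₁ − M₂| / SD_pooled = |42.7 − 55.4| / 23.2 = 12.7 / 23.2 = 0.547.
For two independent groups with equal n: n = 2·((z_{α/2} + z_β) / d)².
z_{α/2} + z_β = 2.576 + 1.282 = 3.858.
n = 2 × (3.858 / 0.547)² = 2 × 7.053² = 2 × 49.75 = 99.5.
Round up to the next whole participant.

n = 100 per group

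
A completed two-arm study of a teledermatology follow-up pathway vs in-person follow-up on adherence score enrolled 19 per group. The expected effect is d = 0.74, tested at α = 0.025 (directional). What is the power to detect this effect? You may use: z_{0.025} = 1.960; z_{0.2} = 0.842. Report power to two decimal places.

For two equal groups, power = Φ(d·√(n/2) − z_{α}).
d·√(n/2) = 0.74 × √(19/2) = 0.74 × 3.082 = 2.281.
z_β = 2.281 − 1.960 = 0.321.
Power = Φ(0.321) = 0.626.

power ≈ 0.63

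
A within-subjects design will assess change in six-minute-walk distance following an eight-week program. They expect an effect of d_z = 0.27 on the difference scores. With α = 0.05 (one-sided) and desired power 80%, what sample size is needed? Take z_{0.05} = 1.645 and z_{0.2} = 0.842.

For a paired (one-sample on differences) test: n = ((z_{α} + z_β) / d)².
z_{α} + z_β = 1.645 + 0.842 = 2.487.
n = (2.487 / 0.27)² = 9.211² = 84.84.
Round up.

n = 85 pairs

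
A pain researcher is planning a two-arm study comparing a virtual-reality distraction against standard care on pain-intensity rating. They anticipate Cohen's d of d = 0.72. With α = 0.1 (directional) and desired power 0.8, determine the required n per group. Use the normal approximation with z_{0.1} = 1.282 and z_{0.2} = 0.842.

For two independent groups with equal n: n = 2·((z_{α} + z_β) / d)².
z_{α} + z_β = 1.282 + 0.842 = 2.124.
n = 2 × (2.124 / 0.72)² = 2 × 2.950² = 2 × 8.70 = 17.4.
Round up to the next whole participant.

n = 18 per group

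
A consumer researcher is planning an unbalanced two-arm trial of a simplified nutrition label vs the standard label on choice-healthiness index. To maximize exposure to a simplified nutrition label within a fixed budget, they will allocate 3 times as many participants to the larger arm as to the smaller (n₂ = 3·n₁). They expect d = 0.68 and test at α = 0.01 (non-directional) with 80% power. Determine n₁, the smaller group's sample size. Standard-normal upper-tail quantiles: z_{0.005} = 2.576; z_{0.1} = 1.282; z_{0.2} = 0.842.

With allocation ratio k = n₂/n₁ = 3, Var(x̄₁−x̄₂) = σ²(1/n₁ + 1/(k·n₁)) = σ²·(k+1)/(k·n₁).
So n₁ = (1 + 1/k)·((z_{α/2} + z_β)/d)² = 1.333 × (3.418/0.68)².
n₁ = 1.333 × 25.27 = 33.7.
Round up: n₁ = 34, giving n₂ = 3 × 34 = 102.

n₁ = 34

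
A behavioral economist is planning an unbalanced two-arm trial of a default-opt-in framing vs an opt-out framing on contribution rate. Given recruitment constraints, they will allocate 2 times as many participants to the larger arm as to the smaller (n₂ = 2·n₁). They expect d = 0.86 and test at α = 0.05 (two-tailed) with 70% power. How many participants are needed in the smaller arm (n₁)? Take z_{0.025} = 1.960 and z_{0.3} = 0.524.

With allocation ratio k = n₂/n₁ = 2, Var(x̄₁−x̄₂) = σ²(1/n₁ + 1/(k·n₁)) = σ²·(k+1)/(k·n₁).
So n₁ = (1 + 1/k)·((z_{α/2} + z_β)/d)² = 1.500 × (2.484/0.86)².
n₁ = 1.500 × 8.34 = 12.5.
Round up: n₁ = 13, giving n₂ = 2 × 13 = 26.

n₁ = 13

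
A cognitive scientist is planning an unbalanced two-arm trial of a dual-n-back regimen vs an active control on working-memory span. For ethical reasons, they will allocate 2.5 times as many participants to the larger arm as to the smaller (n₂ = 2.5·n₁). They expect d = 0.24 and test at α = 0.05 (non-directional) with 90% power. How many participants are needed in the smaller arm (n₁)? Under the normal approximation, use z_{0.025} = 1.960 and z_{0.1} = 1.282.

n₁ = 256

With allocation ratio k = n₂/n₁ = 2.5, Var(x̄₁−x̄₂) = σ²(1/n₁ + 1/(k·n₁)) = σ²·(k+1)/(k·n₁).
So n₁ = (1 + 1/k)·((z_{α/2} + z_β)/d)² = 1.400 × (3.242/0.24)².
n₁ = 1.400 × 182.48 = 255.5.
Round up: n₁ = 256, giving n₂ = 2.5 × 256 = 640.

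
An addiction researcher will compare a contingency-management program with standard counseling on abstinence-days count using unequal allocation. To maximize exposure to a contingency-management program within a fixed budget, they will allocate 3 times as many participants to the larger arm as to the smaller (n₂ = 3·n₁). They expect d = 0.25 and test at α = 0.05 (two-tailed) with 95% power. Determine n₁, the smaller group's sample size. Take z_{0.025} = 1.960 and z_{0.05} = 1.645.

With allocation ratio k = n₂/n₁ = 3, Var(x̄₁−x̄₂) = σ²(1/n₁ + 1/(k·n₁)) = σ²·(k+1)/(k·n₁).
So n₁ = (1 + 1/k)·((z_{α/2} + z_β)/d)² = 1.333 × (3.605/0.25)².
n₁ = 1.333 × 207.94 = 277.2.
Round up: n₁ = 278, giving n₂ = 3 × 278 = 834.

n₁ = 278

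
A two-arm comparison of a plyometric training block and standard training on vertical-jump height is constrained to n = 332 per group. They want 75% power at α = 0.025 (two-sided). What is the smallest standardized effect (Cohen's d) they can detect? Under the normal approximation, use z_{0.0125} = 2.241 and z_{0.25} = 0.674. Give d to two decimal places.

For two independent groups of n = 332 each: d_min = (z_{α/2} + z_β)·√(2/n).
z-sum = 2.241 + 0.674 = 2.915.
d_min = 2.915 × √(2/332) = 2.915 × 0.0776 = 0.226.

d_min ≈ 0.23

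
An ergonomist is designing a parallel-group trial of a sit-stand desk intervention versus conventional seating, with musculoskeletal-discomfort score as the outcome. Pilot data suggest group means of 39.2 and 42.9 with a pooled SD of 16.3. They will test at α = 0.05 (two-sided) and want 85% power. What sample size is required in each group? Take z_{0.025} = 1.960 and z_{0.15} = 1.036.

n = 349 per group

Cohen's d = |M₁ − M₂| / SD_pooled = |39.2 − 42.9| / 16.3 = 3.7 / 16.3 = 0.227.
For two independent groups with equal n: n = 2·((z_{α/2} + z_β) / d)².
z_{α/2} + z_β = 1.960 + 1.036 = 2.996.
n = 2 × (2.996 / 0.227)² = 2 × 13.198² = 2 × 174.19 = 348.4.
Round up to the next whole participant.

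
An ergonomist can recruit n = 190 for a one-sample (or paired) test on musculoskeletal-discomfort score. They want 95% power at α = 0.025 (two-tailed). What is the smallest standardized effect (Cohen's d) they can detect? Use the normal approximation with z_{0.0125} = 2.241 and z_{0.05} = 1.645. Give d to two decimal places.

d_min ≈ 0.28

For a single sample (or paired design) of n = 190: d_min = (z_{α/2} + z_β)/√n.
z-sum = 2.241 + 1.645 = 3.886.
d_min = 3.886 / √190 = 3.886 / 13.784 = 0.282.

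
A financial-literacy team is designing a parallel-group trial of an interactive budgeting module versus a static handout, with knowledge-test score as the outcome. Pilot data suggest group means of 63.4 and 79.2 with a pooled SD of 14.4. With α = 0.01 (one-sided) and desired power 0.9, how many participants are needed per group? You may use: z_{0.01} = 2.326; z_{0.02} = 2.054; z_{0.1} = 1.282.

n = 22 per group

Cohen's d = |M₁ − M₂| / SD_pooled = |63.4 − 79.2| / 14.4 = 15.8 / 14.4 = 1.097.
For two independent groups with equal n: n = 2·((z_{α} + z_β) / d)².
z_{α} + z_β = 2.326 + 1.282 = 3.608.
n = 2 × (3.608 / 1.097)² = 2 × 3.289² = 2 × 10.82 = 21.6.
Round up to the next whole participant.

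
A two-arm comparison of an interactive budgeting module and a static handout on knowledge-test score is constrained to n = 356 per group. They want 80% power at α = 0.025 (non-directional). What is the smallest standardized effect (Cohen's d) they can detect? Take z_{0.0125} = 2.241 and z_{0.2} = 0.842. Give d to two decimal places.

For two independent groups of n = 356 each: d_min = (z_{α/2} + z_β)·√(2/n).
z-sum = 2.241 + 0.842 = 3.083.
d_min = 3.083 × √(2/356) = 3.083 × 0.0750 = 0.231.

d_min ≈ 0.23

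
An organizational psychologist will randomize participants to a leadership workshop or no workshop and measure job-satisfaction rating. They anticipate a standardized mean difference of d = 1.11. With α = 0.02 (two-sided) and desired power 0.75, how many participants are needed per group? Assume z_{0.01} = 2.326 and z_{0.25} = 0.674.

n = 15 per group

For two independent groups with equal n: n = 2·((z_{α/2} + z_β) / d)².
z_{α/2} + z_β = 2.326 + 0.674 = 3.000.
n = 2 × (3.000 / 1.11)² = 2 × 2.703² = 2 × 7.30 = 14.6.
Round up to the next whole participant.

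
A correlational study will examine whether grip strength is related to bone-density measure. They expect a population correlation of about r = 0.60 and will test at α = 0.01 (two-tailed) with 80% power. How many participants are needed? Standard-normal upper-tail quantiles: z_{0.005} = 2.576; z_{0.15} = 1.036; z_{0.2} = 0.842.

n = 28

Fisher's z: C = ½·ln((1+r)/(1−r)) = ½·ln(4.0000) = 0.6931.
n = ((z_{α/2} + z_β)/C)² + 3.
(2.576 + 0.842) / 0.6931 = 3.418 / 0.6931 = 4.931.
n = 4.931² + 3 = 24.32 + 3 = 27.3.
Round up.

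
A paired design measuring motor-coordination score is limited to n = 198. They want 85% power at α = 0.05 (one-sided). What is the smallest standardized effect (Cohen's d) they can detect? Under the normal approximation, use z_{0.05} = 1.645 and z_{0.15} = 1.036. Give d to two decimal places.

For a single sample (or paired design) of n = 198: d_min = (z_{α} + z_β)/√n.
z-sum = 1.645 + 1.036 = 2.681.
d_min = 2.681 / √198 = 2.681 / 14.071 = 0.191.

d_min ≈ 0.19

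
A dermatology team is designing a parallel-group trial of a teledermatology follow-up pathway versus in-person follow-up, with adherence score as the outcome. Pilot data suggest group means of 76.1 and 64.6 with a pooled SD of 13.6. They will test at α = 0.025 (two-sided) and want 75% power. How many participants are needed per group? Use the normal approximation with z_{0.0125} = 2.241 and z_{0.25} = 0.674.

Cohen's d = |M₁ − M₂| / SD_pooled = |76.1 − 64.6| / 13.6 = 11.5 / 13.6 = 0.846.
For two independent groups with equal n: n = 2·((z_{α/2} + z_β) / d)².
z_{α/2} + z_β = 2.241 + 0.674 = 2.915.
n = 2 × (2.915 / 0.846)² = 2 × 3.446² = 2 × 11.87 = 23.7.
Round up to the next whole participant.

n = 24 per group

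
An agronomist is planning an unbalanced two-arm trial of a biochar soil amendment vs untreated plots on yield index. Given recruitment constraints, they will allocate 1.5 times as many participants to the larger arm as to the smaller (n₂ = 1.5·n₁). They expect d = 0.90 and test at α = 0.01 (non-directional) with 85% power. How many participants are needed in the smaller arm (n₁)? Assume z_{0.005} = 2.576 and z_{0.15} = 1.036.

With allocation ratio k = n₂/n₁ = 1.5, Var(x̄₁−x̄₂) = σ²(1/n₁ + 1/(k·n₁)) = σ²·(k+1)/(k·n₁).
So n₁ = (1 + 1/k)·((z_{α/2} + z_β)/d)² = 1.667 × (3.612/0.90)².
n₁ = 1.667 × 16.11 = 26.8.
Round up: n₁ = 27, giving n₂ = ⌈1.5 × 27⌉ = ⌈40.5⌉ = 41.

n₁ = 27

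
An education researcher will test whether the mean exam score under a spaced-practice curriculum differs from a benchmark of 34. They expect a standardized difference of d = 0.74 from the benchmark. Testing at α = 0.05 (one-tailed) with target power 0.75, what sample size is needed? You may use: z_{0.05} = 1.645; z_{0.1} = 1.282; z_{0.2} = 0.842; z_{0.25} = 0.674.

n = 10

For a one-sample test: n = ((z_{α} + z_β) / d)².
z_{α} + z_β = 1.645 + 0.674 = 2.319.
n = (2.319 / 0.74)² = 3.134² = 9.82.
Round up.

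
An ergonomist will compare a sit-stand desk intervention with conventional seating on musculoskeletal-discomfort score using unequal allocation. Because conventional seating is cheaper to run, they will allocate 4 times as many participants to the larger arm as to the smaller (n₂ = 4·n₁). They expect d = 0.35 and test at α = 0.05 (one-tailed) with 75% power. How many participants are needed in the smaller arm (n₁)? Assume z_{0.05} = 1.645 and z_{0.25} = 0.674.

n₁ = 55

With allocation ratio k = n₂/n₁ = 4, Var(x̄₁−x̄₂) = σ²(1/n₁ + 1/(k·n₁)) = σ²·(k+1)/(k·n₁).
So n₁ = (1 + 1/k)·((z_{α} + z_β)/d)² = 1.250 × (2.319/0.35)².
n₁ = 1.250 × 43.90 = 54.9.
Round up: n₁ = 55, giving n₂ = 4 × 55 = 220.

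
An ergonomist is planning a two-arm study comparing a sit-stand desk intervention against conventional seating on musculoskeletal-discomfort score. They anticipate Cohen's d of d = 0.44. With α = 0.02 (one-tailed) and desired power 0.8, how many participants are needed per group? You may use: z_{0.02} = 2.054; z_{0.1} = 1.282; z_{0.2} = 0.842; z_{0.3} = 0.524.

n = 87 per group

For two independent groups with equal n: n = 2·((z_{α} + z_β) / d)².
z_{α} + z_β = 2.054 + 0.842 = 2.896.
n = 2 × (2.896 / 0.44)² = 2 × 6.582² = 2 × 43.32 = 86.6.
Round up to the next whole participant.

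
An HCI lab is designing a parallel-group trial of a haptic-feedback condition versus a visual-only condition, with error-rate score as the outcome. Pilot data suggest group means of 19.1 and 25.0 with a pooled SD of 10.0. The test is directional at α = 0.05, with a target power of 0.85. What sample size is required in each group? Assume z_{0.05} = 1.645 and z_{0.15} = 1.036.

Cohen's d = |M₁ − M₂| / SD_pooled = |19.1 − 25.0| / 10.0 = 5.9 / 10.0 = 0.590.
For two independent groups with equal n: n = 2·((z_{α} + z_β) / d)².
z_{α} + z_β = 1.645 + 1.036 = 2.681.
n = 2 × (2.681 / 0.590)² = 2 × 4.544² = 2 × 20.65 = 41.3.
Round up to the next whole participant.

n = 42 per group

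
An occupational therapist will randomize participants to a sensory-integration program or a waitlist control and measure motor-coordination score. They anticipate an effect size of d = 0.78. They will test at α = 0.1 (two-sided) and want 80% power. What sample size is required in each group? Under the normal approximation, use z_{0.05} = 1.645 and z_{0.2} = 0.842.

n = 21 per group

For two independent groups with equal n: n = 2·((z_{α/2} + z_β) / d)².
z_{α/2} + z_β = 1.645 + 0.842 = 2.487.
n = 2 × (2.487 / 0.78)² = 2 × 3.188² = 2 × 10.17 = 20.3.
Round up to the next whole participant.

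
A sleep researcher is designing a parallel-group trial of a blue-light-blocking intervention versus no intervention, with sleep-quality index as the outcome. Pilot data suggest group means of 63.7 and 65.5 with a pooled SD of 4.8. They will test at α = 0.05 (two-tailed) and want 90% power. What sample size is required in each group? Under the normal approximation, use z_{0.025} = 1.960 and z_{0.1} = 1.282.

Cohen's d = |M₁ − M₂| / SD_pooled = |63.7 − 65.5| / 4.8 = 1.8 / 4.8 = 0.375.
For two independent groups with equal n: n = 2·((z_{α/2} + z_β) / d)².
z_{α/2} + z_β = 1.960 + 1.282 = 3.242.
n = 2 × (3.242 / 0.375)² = 2 × 8.645² = 2 × 74.74 = 149.5.
Round up to the next whole participant.

n = 150 per group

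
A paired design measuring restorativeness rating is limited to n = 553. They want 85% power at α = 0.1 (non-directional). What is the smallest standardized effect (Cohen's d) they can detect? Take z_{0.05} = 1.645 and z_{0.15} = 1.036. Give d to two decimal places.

d_min ≈ 0.11

For a single sample (or paired design) of n = 553: d_min = (z_{α/2} + z_β)/√n.
z-sum = 1.645 + 1.036 = 2.681.
d_min = 2.681 / √553 = 2.681 / 23.516 = 0.114.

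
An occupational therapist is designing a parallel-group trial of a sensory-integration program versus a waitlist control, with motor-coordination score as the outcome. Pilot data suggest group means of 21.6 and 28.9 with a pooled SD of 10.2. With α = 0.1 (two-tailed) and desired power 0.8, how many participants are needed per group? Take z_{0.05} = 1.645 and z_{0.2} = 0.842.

n = 25 per group

Cohen's d = |M₁ − M₂| / SD_pooled = |21.6 − 28.9| / 10.2 = 7.3 / 10.2 = 0.716.
For two independent groups with equal n: n = 2·((z_{α/2} + z_β) / d)².
z_{α/2} + z_β = 1.645 + 0.842 = 2.487.
n = 2 × (2.487 / 0.716)² = 2 × 3.473² = 2 × 12.06 = 24.1.
Round up to the next whole participant.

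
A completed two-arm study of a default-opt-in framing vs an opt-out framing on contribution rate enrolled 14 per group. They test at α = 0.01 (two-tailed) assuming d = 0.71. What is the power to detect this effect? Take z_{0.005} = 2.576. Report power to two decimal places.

For two equal groups, power = Φ(d·√(n/2) − z_{α/2}).
d·√(n/2) = 0.71 × √(14/2) = 0.71 × 2.646 = 1.878.
z_β = 1.878 − 2.576 = -0.698.
Power = Φ(-0.698) = 0.243.

power ≈ 0.24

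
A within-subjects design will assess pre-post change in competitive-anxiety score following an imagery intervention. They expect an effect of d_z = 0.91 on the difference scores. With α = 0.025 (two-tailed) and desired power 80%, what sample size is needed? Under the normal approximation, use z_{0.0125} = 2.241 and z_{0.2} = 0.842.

n = 12 pairs

For a paired (one-sample on differences) test: n = ((z_{α/2} + z_β) / d)².
z_{α/2} + z_β = 2.241 + 0.842 = 3.083.
n = (3.083 / 0.91)² = 3.388² = 11.48.
Round up.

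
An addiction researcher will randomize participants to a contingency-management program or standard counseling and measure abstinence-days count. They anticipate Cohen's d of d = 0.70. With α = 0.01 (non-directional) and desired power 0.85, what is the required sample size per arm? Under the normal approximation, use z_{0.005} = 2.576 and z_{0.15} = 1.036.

n = 54 per group

For two independent groups with equal n: n = 2·((z_{α/2} + z_β) / d)².
z_{α/2} + z_β = 2.576 + 1.036 = 3.612.
n = 2 × (3.612 / 0.70)² = 2 × 5.160² = 2 × 26.63 = 53.3.
Round up to the next whole participant.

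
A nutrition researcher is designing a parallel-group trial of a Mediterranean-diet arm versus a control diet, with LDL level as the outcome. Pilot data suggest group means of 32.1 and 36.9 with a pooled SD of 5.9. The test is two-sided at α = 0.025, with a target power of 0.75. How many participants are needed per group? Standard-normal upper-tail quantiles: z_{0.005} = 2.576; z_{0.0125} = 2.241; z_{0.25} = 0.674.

n = 26 per group

Cohen's d = |M₁ − M₂| / SD_pooled = |32.1 − 36.9| / 5.9 = 4.8 / 5.9 = 0.814.
For two independent groups with equal n: n = 2·((z_{α/2} + z_β) / d)².
z_{α/2} + z_β = 2.241 + 0.674 = 2.915.
n = 2 × (2.915 / 0.814)² = 2 × 3.581² = 2 × 12.82 = 25.6.
Round up to the next whole participant.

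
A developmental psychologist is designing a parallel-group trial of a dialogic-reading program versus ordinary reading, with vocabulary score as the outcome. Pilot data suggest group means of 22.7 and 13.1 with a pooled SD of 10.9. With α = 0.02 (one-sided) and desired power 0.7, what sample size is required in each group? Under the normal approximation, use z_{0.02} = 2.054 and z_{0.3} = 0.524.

Cohen's d = |M₁ − M₂| / SD_pooled = |22.7 − 13.1| / 10.9 = 9.6 / 10.9 = 0.881.
For two independent groups with equal n: n = 2·((z_{α} + z_β) / d)².
z_{α} + z_β = 2.054 + 0.524 = 2.578.
n = 2 × (2.578 / 0.881)² = 2 × 2.926² = 2 × 8.56 = 17.1.
Round up to the next whole participant.

n = 18 per group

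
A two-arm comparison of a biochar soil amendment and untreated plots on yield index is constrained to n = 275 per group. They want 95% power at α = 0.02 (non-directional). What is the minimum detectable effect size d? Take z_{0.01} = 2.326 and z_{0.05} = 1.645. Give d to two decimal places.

d_min ≈ 0.34

For two independent groups of n = 275 each: d_min = (z_{α/2} + z_β)·√(2/n).
z-sum = 2.326 + 1.645 = 3.971.
d_min = 3.971 × √(2/275) = 3.971 × 0.0853 = 0.339.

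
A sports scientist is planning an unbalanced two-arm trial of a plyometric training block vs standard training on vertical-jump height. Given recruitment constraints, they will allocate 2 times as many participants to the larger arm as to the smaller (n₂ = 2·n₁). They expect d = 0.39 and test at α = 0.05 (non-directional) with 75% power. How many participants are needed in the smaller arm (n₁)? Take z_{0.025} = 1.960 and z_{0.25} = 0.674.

n₁ = 69

With allocation ratio k = n₂/n₁ = 2, Var(x̄₁−x̄₂) = σ²(1/n₁ + 1/(k·n₁)) = σ²·(k+1)/(k·n₁).
So n₁ = (1 + 1/k)·((z_{α/2} + z_β)/d)² = 1.500 × (2.634/0.39)².
n₁ = 1.500 × 45.61 = 68.4.
Round up: n₁ = 69, giving n₂ = 2 × 69 = 138.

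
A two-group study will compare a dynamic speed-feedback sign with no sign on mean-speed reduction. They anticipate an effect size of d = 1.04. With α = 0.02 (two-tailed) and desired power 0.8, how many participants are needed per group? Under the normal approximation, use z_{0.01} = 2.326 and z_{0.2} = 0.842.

For two independent groups with equal n: n = 2·((z_{α/2} + z_β) / d)².
z_{α/2} + z_β = 2.326 + 0.842 = 3.168.
n = 2 × (3.168 / 1.04)² = 2 × 3.046² = 2 × 9.28 = 18.6.
Round up to the next whole participant.

n = 19 per group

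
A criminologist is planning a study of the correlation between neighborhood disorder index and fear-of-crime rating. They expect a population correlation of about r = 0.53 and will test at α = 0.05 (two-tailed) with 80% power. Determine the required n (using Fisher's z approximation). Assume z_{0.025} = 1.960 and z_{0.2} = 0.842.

Fisher's z: C = ½·ln((1+r)/(1−r)) = ½·ln(3.2553) = 0.5901.
n = ((z_{α/2} + z_β)/C)² + 3.
(1.960 + 0.842) / 0.5901 = 2.802 / 0.5901 = 4.748.
n = 4.748² + 3 = 22.55 + 3 = 25.5.
Round up.

n = 26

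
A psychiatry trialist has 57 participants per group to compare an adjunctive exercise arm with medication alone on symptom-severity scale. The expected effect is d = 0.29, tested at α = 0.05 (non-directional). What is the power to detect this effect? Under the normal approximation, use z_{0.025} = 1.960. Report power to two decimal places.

power ≈ 0.34

For two equal groups, power = Φ(d·√(n/2) − z_{α/2}).
d·√(n/2) = 0.29 × √(57/2) = 0.29 × 5.339 = 1.548.
z_β = 1.548 − 1.960 = -0.412.
Power = Φ(-0.412) = 0.340.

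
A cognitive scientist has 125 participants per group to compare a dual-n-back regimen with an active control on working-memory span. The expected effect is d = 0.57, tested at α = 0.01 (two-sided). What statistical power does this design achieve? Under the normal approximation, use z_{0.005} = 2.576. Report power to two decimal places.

power ≈ 0.97

For two equal groups, power = Φ(d·√(n/2) − z_{α/2}).
d·√(n/2) = 0.57 × √(125/2) = 0.57 × 7.906 = 4.506.
z_β = 4.506 − 2.576 = 1.930.
Power = Φ(1.930) = 0.973.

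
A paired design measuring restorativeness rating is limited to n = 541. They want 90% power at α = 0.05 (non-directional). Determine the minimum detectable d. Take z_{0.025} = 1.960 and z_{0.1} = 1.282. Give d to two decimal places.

For a single sample (or paired design) of n = 541: d_min = (z_{α/2} + z_β)/√n.
z-sum = 1.960 + 1.282 = 3.242.
d_min = 3.242 / √541 = 3.242 / 23.259 = 0.139.

d_min ≈ 0.14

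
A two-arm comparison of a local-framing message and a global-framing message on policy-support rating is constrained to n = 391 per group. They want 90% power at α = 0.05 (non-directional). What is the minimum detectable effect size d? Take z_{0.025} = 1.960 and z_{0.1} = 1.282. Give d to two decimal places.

d_min ≈ 0.23

For two independent groups of n = 391 each: d_min = (z_{α/2} + z_β)·√(2/n).
z-sum = 1.960 + 1.282 = 3.242.
d_min = 3.242 × √(2/391) = 3.242 × 0.0715 = 0.232.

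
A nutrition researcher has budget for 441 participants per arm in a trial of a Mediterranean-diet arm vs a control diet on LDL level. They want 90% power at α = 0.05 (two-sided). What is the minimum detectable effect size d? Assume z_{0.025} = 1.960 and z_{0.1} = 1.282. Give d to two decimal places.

d_min ≈ 0.22

For two independent groups of n = 441 each: d_min = (z_{α/2} + z_β)·√(2/n).
z-sum = 1.960 + 1.282 = 3.242.
d_min = 3.242 × √(2/441) = 3.242 × 0.0673 = 0.218.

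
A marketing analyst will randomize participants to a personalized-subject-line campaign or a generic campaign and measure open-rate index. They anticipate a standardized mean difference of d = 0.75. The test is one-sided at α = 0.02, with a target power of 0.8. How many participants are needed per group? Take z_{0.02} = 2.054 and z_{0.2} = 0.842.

For two independent groups with equal n: n = 2·((z_{α} + z_β) / d)².
z_{α} + z_β = 2.054 + 0.842 = 2.896.
n = 2 × (2.896 / 0.75)² = 2 × 3.861² = 2 × 14.91 = 29.8.
Round up to the next whole participant.

n = 30 per group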